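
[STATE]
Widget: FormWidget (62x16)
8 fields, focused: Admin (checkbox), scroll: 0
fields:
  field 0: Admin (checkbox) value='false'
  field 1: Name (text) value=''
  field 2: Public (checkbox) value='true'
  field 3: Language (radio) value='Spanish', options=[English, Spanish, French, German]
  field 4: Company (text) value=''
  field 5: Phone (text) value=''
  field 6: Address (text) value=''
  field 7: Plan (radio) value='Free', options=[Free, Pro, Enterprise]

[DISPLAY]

> Admin:      [ ]                                             
  Name:       [                                              ]
  Public:     [x]                                             
  Language:   ( ) English  (●) Spanish  ( ) French  ( ) German
  Company:    [                                              ]
  Phone:      [                                              ]
  Address:    [                                              ]
  Plan:       (●) Free  ( ) Pro  ( ) Enterprise               
                                                              
                                                              
                                                              
                                                              
                                                              
                                                              
                                                              
                                                              


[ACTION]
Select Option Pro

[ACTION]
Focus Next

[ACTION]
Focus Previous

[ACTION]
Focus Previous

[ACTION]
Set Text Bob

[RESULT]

  Admin:      [ ]                                             
  Name:       [                                              ]
  Public:     [x]                                             
  Language:   ( ) English  (●) Spanish  ( ) French  ( ) German
  Company:    [                                              ]
  Phone:      [                                              ]
  Address:    [                                              ]
> Plan:       (●) Free  ( ) Pro  ( ) Enterprise               
                                                              
                                                              
                                                              
                                                              
                                                              
                                                              
                                                              
                                                              


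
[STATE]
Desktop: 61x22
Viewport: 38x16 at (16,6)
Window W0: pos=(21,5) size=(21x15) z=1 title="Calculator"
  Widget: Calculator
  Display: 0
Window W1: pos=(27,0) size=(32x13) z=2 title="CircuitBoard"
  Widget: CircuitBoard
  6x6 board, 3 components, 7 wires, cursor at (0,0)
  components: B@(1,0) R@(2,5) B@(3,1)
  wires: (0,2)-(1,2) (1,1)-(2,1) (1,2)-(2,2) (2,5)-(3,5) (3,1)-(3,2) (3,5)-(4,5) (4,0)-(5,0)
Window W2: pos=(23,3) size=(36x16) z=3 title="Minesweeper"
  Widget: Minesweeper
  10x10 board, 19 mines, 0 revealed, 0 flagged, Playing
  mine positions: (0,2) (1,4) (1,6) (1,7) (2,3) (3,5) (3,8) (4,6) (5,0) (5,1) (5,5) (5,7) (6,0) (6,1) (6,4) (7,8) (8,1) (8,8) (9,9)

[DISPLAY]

     ┃ ┃■■■■■■■■■■                    
     ┠─┃■■■■■■■■■■                    
     ┃ ┃■■■■■■■■■■                    
     ┃┌┃■■■■■■■■■■                    
     ┃│┃■■■■■■■■■■                    
     ┃├┃■■■■■■■■■■                    
     ┃│┃■■■■■■■■■■                    
     ┃├┃■■■■■■■■■■                    
     ┃│┃■■■■■■■■■■                    
     ┃├┃■■■■■■■■■■                    
     ┃│┃                              
     ┃├┃                              
     ┃│┗━━━━━━━━━━━━━━━━━━━━━━━━━━━━━━
     ┗━━━━━━━━━━━━━━━━━━━┛            
                                      
                                      


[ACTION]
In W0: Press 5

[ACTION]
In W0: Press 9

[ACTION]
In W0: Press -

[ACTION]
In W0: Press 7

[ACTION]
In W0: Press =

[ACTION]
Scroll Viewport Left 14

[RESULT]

                   ┃ ┃■■■■■■■■■■      
                   ┠─┃■■■■■■■■■■      
                   ┃ ┃■■■■■■■■■■      
                   ┃┌┃■■■■■■■■■■      
                   ┃│┃■■■■■■■■■■      
                   ┃├┃■■■■■■■■■■      
                   ┃│┃■■■■■■■■■■      
                   ┃├┃■■■■■■■■■■      
                   ┃│┃■■■■■■■■■■      
                   ┃├┃■■■■■■■■■■      
                   ┃│┃                
                   ┃├┃                
                   ┃│┗━━━━━━━━━━━━━━━━
                   ┗━━━━━━━━━━━━━━━━━━
                                      
                                      


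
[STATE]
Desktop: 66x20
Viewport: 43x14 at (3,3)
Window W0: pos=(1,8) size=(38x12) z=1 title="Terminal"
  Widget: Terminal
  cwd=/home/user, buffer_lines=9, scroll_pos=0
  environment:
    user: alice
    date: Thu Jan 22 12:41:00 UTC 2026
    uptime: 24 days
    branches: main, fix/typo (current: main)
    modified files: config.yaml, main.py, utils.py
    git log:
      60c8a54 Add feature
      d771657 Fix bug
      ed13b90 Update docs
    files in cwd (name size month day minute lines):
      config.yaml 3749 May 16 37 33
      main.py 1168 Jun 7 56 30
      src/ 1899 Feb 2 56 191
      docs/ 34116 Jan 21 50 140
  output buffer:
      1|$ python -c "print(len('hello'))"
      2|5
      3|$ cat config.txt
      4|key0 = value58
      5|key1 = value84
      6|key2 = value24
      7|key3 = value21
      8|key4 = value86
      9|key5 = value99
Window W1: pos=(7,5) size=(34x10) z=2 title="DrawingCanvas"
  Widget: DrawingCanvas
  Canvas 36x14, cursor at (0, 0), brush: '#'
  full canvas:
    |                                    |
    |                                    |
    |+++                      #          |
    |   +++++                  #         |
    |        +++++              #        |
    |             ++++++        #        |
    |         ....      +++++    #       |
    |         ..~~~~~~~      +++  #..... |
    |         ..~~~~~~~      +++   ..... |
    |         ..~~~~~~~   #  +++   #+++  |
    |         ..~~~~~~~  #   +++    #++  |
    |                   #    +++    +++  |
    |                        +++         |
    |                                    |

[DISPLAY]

                                           
                                           
    ┏━━━━━━━━━━━━━━━━━━━━━━━━━━━━━━━━┓     
    ┃ DrawingCanvas                  ┃     
    ┠────────────────────────────────┨     
━━━━┃+                               ┃     
Term┃                                ┃     
────┃+++                      #      ┃     
 pyt┃   +++++                  #     ┃     
    ┃        +++++              #    ┃     
 cat┃             ++++++        #    ┃     
ey0 ┗━━━━━━━━━━━━━━━━━━━━━━━━━━━━━━━━┛     
ey1 = value84                      ┃       
ey2 = value24                      ┃       


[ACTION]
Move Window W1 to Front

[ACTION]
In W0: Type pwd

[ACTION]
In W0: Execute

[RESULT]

                                           
                                           
    ┏━━━━━━━━━━━━━━━━━━━━━━━━━━━━━━━━┓     
    ┃ DrawingCanvas                  ┃     
    ┠────────────────────────────────┨     
━━━━┃+                               ┃     
Term┃                                ┃     
────┃+++                      #      ┃     
ey1 ┃   +++++                  #     ┃     
ey2 ┃        +++++              #    ┃     
ey3 ┃             ++++++        #    ┃     
ey4 ┗━━━━━━━━━━━━━━━━━━━━━━━━━━━━━━━━┛     
ey5 = value99                      ┃       
 pwd                               ┃       


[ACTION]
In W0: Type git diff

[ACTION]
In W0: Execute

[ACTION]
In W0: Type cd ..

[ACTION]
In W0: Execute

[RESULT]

                                           
                                           
    ┏━━━━━━━━━━━━━━━━━━━━━━━━━━━━━━━━┓     
    ┃ DrawingCanvas                  ┃     
    ┠────────────────────────────────┨     
━━━━┃+                               ┃     
Term┃                                ┃     
────┃+++                      #      ┃     
-- a┃   +++++                  #     ┃     
++ b┃        +++++              #    ┃     
@ -1┃             ++++++        #    ┃     
# up┗━━━━━━━━━━━━━━━━━━━━━━━━━━━━━━━━┛     
import sys                         ┃       
 cd ..                             ┃       


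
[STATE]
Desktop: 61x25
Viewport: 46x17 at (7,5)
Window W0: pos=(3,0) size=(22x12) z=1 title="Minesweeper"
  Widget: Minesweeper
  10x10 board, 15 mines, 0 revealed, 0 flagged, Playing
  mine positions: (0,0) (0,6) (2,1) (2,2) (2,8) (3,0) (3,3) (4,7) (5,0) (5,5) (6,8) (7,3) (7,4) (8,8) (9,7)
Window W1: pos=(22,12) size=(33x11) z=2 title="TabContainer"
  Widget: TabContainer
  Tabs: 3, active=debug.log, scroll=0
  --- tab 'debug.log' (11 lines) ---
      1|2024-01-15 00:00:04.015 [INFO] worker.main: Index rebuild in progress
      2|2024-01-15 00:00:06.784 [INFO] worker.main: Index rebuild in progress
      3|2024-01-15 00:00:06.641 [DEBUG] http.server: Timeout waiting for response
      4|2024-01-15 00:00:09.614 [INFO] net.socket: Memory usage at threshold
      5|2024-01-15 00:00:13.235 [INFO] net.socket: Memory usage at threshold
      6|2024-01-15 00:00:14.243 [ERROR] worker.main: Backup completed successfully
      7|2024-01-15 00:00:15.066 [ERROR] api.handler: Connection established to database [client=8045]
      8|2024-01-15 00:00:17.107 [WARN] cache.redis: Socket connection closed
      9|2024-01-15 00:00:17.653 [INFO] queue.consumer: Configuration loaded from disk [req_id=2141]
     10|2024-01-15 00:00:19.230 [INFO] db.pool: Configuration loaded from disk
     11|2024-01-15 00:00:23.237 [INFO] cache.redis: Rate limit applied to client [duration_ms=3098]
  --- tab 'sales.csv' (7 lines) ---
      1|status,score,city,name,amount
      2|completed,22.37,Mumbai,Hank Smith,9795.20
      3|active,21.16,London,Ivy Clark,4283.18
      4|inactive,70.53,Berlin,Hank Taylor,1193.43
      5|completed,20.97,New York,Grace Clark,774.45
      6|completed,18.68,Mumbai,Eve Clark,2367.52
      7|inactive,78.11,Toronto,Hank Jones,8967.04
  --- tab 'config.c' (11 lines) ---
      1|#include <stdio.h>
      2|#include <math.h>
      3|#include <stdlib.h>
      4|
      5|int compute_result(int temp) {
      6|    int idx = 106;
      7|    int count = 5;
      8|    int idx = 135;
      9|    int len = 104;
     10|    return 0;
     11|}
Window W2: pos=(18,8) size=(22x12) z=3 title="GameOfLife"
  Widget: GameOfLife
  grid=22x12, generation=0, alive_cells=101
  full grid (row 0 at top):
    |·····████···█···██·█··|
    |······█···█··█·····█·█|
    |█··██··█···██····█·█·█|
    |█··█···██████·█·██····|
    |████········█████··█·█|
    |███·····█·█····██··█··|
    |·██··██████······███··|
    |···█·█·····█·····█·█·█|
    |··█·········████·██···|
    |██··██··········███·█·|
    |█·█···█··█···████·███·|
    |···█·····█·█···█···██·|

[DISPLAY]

■■■■■■■          ┃                            
■■■■■■■          ┃                            
■■■■■■■          ┃                            
■■■■■■■    ┏━━━━━━━━━━━━━━━━━━━━┓             
■■■■■■■    ┃ GameOfLife         ┃             
■■■■■■■    ┠────────────────────┨             
━━━━━━━━━━━┃Gen: 0              ┃             
           ┃··██··█···██····█·█·┃━━━━━━━━━━━━━
           ┃··█···██████·█·██···┃             
           ┃███········█████··█·┃─────────────
           ┃██·····█·█····██··█·┃s.csv │ confi
           ┃██··██████······███·┃─────────────
           ┃··█·█·····█·····█·█·┃04.015 [INFO]
           ┃·█·········████·██··┃06.784 [INFO]
           ┗━━━━━━━━━━━━━━━━━━━━┛06.641 [DEBUG
               ┃2024-01-15 00:00:09.614 [INFO]
               ┃2024-01-15 00:00:13.235 [INFO]


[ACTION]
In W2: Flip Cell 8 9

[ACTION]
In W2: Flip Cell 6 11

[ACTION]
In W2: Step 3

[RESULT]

■■■■■■■          ┃                            
■■■■■■■          ┃                            
■■■■■■■          ┃                            
■■■■■■■    ┏━━━━━━━━━━━━━━━━━━━━┓             
■■■■■■■    ┃ GameOfLife         ┃             
■■■■■■■    ┠────────────────────┨             
━━━━━━━━━━━┃Gen: 3              ┃             
           ┃·█············█··█··┃━━━━━━━━━━━━━
           ┃··█··█·········████·┃             
           ┃··██···█·████······█┃─────────────
           ┃·██···██···██······█┃s.csv │ confi
           ┃███·······█·██······┃─────────────
           ┃██····██··██·██··█··┃04.015 [INFO]
           ┃····█·█··██··███····┃06.784 [INFO]
           ┗━━━━━━━━━━━━━━━━━━━━┛06.641 [DEBUG
               ┃2024-01-15 00:00:09.614 [INFO]
               ┃2024-01-15 00:00:13.235 [INFO]


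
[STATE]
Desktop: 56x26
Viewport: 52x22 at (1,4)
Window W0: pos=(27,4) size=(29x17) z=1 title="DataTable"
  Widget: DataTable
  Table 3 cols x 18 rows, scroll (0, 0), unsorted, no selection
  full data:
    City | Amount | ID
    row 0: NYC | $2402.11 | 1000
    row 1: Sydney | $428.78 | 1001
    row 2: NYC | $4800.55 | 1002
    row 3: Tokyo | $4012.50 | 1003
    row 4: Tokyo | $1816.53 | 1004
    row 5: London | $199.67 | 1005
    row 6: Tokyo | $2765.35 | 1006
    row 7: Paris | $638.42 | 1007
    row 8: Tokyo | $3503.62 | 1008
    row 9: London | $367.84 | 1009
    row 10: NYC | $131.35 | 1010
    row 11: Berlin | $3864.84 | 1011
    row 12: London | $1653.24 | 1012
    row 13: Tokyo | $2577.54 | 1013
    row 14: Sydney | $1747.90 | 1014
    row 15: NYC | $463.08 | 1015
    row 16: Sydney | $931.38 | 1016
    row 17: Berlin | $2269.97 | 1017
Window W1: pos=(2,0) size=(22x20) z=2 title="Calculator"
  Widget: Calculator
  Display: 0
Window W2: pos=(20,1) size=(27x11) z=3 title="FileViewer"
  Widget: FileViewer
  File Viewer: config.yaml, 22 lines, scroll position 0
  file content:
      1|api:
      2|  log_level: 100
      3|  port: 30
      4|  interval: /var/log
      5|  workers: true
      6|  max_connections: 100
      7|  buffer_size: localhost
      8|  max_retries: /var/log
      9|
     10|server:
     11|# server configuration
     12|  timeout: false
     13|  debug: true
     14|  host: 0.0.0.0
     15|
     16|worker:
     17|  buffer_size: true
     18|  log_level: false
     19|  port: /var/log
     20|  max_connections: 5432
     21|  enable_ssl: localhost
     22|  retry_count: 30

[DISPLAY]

 ┃┌───┬───┬───┬───┐┃api:                    ▲┃━━━━━━
 ┃│ 7 │ 8 │ 9 │ ÷ │┃  log_level: 100        █┃      
 ┃├───┼───┼───┼───┤┃  port: 30              ░┃──────
 ┃│ 4 │ 5 │ 6 │ × │┃  interval: /var/log    ░┃      
 ┃├───┼───┼───┼───┤┃  workers: true         ░┃─     
 ┃│ 1 │ 2 │ 3 │ - │┃  max_connections: 100  ░┃0     
 ┃├───┼───┼───┼───┤┃  buffer_size: localhost▼┃1     
 ┃│ 0 │ . │ = │ + │┗━━━━━━━━━━━━━━━━━━━━━━━━━┛2     
 ┃├───┼───┼───┼───┤   ┃   ┃Tokyo │$4012.50│1003     
 ┃│ C │ MC│ MR│ M+│   ┃   ┃Tokyo │$1816.53│1004     
 ┃└───┴───┴───┴───┘   ┃   ┃London│$199.67 │1005     
 ┃                    ┃   ┃Tokyo │$2765.35│1006     
 ┃                    ┃   ┃Paris │$638.42 │1007     
 ┃                    ┃   ┃Tokyo │$3503.62│1008     
 ┃                    ┃   ┃London│$367.84 │1009     
 ┗━━━━━━━━━━━━━━━━━━━━┛   ┃NYC   │$131.35 │1010     
                          ┗━━━━━━━━━━━━━━━━━━━━━━━━━
                                                    
                                                    
                                                    
                                                    
                                                    


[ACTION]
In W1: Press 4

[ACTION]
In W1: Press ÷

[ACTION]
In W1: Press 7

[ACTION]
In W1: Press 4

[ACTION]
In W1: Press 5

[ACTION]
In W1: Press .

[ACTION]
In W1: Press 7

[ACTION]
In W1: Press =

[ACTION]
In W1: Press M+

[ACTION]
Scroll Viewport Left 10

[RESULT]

  ┃┌───┬───┬───┬───┐┃api:                    ▲┃━━━━━
  ┃│ 7 │ 8 │ 9 │ ÷ │┃  log_level: 100        █┃     
  ┃├───┼───┼───┼───┤┃  port: 30              ░┃─────
  ┃│ 4 │ 5 │ 6 │ × │┃  interval: /var/log    ░┃     
  ┃├───┼───┼───┼───┤┃  workers: true         ░┃─    
  ┃│ 1 │ 2 │ 3 │ - │┃  max_connections: 100  ░┃0    
  ┃├───┼───┼───┼───┤┃  buffer_size: localhost▼┃1    
  ┃│ 0 │ . │ = │ + │┗━━━━━━━━━━━━━━━━━━━━━━━━━┛2    
  ┃├───┼───┼───┼───┤   ┃   ┃Tokyo │$4012.50│1003    
  ┃│ C │ MC│ MR│ M+│   ┃   ┃Tokyo │$1816.53│1004    
  ┃└───┴───┴───┴───┘   ┃   ┃London│$199.67 │1005    
  ┃                    ┃   ┃Tokyo │$2765.35│1006    
  ┃                    ┃   ┃Paris │$638.42 │1007    
  ┃                    ┃   ┃Tokyo │$3503.62│1008    
  ┃                    ┃   ┃London│$367.84 │1009    
  ┗━━━━━━━━━━━━━━━━━━━━┛   ┃NYC   │$131.35 │1010    
                           ┗━━━━━━━━━━━━━━━━━━━━━━━━
                                                    
                                                    
                                                    
                                                    
                                                    


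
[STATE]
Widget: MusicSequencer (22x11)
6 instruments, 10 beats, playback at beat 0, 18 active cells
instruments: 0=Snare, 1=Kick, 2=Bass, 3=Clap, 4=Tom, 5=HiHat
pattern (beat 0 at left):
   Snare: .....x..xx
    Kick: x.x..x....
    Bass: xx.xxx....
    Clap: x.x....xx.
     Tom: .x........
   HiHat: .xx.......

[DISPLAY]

      ▼123456789      
 Snare·····█··██      
  Kick█·█··█····      
  Bass██·███····      
  Clap█·█····██·      
   Tom·█········      
 HiHat·██·······      
                      
                      
                      
                      


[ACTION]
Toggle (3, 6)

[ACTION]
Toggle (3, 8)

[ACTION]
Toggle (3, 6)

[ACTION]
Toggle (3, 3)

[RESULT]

      ▼123456789      
 Snare·····█··██      
  Kick█·█··█····      
  Bass██·███····      
  Clap█·██···█··      
   Tom·█········      
 HiHat·██·······      
                      
                      
                      
                      


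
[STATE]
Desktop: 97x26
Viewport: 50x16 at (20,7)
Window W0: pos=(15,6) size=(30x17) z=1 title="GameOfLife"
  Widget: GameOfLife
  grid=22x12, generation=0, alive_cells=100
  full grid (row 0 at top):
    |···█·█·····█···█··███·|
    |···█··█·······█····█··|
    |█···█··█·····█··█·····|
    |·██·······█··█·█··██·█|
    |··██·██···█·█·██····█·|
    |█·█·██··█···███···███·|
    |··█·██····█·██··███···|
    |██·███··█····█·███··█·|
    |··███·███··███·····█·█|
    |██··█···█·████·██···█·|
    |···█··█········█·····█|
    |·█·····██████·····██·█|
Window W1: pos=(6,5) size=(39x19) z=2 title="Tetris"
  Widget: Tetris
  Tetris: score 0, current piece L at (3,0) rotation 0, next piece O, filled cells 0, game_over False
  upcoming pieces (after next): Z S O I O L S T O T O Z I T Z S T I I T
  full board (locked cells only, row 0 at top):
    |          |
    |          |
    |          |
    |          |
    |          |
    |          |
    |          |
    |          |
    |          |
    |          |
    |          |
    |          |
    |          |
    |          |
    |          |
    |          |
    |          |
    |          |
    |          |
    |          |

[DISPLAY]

────────────────────────┨                         
xt:                     ┃                         
                        ┃                         
                        ┃                         
                        ┃                         
                        ┃                         
                        ┃                         
ore:                    ┃                         
                        ┃                         
                        ┃                         
                        ┃                         
                        ┃                         
                        ┃                         
                        ┃                         
                        ┃                         
                        ┃                         


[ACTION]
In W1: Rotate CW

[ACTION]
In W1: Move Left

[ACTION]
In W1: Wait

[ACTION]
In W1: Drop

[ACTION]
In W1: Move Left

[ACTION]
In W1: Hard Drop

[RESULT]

────────────────────────┨                         
xt:                     ┃                         
                        ┃                         
▓                       ┃                         
                        ┃                         
                        ┃                         
                        ┃                         
ore:                    ┃                         
                        ┃                         
                        ┃                         
                        ┃                         
                        ┃                         
                        ┃                         
                        ┃                         
                        ┃                         
                        ┃                         


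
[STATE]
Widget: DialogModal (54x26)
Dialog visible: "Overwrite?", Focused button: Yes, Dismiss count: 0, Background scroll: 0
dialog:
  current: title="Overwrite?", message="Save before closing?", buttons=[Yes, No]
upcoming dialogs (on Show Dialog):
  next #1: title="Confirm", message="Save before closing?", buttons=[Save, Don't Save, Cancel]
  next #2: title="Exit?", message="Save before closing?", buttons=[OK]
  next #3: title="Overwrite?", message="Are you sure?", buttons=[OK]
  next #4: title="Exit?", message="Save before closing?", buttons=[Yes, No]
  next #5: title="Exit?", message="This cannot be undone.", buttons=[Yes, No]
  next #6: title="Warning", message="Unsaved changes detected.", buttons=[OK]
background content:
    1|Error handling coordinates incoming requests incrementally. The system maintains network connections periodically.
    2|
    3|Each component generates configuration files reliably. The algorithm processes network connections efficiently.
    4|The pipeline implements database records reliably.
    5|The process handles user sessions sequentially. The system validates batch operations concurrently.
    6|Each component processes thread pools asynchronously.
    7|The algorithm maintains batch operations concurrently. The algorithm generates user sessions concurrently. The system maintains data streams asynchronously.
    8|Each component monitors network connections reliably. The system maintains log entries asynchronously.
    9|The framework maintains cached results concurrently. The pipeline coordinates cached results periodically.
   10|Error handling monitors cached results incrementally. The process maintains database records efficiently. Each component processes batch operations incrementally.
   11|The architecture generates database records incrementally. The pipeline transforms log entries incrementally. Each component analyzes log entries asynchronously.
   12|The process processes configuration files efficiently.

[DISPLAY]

Error handling coordinates incoming requests increment
                                                      
Each component generates configuration files reliably.
The pipeline implements database records reliably.    
The process handles user sessions sequentially. The sy
Each component processes thread pools asynchronously. 
The algorithm maintains batch operations concurrently.
Each component monitors network connections reliably. 
The framework maintains cached results concurrently. T
Error handling monitors cached results incrementally. 
The architectur┌──────────────────────┐ords incrementa
The process pro│      Overwrite?      │es efficiently.
               │ Save before closing? │               
               │      [Yes]  No       │               
               └──────────────────────┘               
                                                      
                                                      
                                                      
                                                      
                                                      
                                                      
                                                      
                                                      
                                                      
                                                      
                                                      


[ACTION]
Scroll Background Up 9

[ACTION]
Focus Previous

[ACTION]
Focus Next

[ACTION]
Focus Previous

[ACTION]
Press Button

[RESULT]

Error handling coordinates incoming requests increment
                                                      
Each component generates configuration files reliably.
The pipeline implements database records reliably.    
The process handles user sessions sequentially. The sy
Each component processes thread pools asynchronously. 
The algorithm maintains batch operations concurrently.
Each component monitors network connections reliably. 
The framework maintains cached results concurrently. T
Error handling monitors cached results incrementally. 
The architecture generates database records incrementa
The process processes configuration files efficiently.
                                                      
                                                      
                                                      
                                                      
                                                      
                                                      
                                                      
                                                      
                                                      
                                                      
                                                      
                                                      
                                                      
                                                      


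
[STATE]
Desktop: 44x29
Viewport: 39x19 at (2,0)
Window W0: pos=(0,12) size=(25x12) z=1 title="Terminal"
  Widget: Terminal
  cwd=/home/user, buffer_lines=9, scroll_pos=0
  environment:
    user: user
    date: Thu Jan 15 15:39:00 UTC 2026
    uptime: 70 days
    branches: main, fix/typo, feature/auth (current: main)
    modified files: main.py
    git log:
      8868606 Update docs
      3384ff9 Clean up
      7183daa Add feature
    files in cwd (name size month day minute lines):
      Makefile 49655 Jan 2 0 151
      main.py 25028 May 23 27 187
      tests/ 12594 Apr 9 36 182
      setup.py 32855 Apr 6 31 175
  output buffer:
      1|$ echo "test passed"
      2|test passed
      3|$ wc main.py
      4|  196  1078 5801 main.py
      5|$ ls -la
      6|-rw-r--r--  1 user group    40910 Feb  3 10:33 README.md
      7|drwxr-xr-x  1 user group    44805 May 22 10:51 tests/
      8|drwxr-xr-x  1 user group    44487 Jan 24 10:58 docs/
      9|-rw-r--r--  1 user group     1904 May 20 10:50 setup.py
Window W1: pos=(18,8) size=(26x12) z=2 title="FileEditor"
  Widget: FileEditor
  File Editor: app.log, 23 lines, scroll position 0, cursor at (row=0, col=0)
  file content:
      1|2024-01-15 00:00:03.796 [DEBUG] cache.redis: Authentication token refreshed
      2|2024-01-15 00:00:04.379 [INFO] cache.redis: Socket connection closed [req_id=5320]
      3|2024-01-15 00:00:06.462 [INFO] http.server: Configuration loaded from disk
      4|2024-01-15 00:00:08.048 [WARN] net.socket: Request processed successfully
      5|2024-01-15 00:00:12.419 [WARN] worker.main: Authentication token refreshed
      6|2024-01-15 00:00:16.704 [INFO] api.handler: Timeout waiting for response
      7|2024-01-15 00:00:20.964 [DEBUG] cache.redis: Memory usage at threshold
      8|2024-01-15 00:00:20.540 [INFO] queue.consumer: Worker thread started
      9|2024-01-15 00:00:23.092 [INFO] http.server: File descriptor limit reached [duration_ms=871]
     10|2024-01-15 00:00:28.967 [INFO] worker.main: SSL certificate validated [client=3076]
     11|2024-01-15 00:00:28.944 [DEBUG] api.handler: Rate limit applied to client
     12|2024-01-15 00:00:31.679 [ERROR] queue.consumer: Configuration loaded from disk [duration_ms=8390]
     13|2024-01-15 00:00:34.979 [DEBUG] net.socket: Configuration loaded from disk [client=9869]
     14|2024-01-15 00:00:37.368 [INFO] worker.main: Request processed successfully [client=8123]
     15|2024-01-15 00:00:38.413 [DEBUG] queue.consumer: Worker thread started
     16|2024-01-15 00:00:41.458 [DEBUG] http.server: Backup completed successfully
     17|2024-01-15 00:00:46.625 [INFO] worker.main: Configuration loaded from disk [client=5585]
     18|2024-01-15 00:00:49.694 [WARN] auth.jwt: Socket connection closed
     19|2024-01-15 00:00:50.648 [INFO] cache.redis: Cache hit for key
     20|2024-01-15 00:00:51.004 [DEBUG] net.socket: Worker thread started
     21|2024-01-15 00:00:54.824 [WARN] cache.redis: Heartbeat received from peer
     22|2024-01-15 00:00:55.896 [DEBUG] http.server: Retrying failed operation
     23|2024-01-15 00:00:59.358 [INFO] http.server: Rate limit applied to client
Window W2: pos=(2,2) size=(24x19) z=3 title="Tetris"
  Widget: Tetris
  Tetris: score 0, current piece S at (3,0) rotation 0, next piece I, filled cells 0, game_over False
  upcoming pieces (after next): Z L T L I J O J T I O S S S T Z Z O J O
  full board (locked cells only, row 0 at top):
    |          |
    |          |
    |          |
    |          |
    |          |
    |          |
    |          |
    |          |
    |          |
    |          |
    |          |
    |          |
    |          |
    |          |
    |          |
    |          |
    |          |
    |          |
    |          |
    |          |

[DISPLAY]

                                       
                                       
┏━━━━━━━━━━━━━━━━━━━━━━┓               
┃ Tetris               ┃               
┠──────────────────────┨               
┃          │Next:      ┃               
┃          │████       ┃               
┃          │           ┃               
┃          │           ┃━━━━━━━━━━━━━━━
┃          │           ┃itor           
┃          │           ┃───────────────
┃          │Score:     ┃-15 00:00:03.79
┃          │0          ┃-15 00:00:04.37
┃          │           ┃-15 00:00:06.46
┃          │           ┃-15 00:00:08.04
┃          │           ┃-15 00:00:12.41
┃          │           ┃-15 00:00:16.70
┃          │           ┃-15 00:00:20.96
┃          │           ┃-15 00:00:20.54


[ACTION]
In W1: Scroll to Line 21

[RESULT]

                                       
                                       
┏━━━━━━━━━━━━━━━━━━━━━━┓               
┃ Tetris               ┃               
┠──────────────────────┨               
┃          │Next:      ┃               
┃          │████       ┃               
┃          │           ┃               
┃          │           ┃━━━━━━━━━━━━━━━
┃          │           ┃itor           
┃          │           ┃───────────────
┃          │Score:     ┃-15 00:00:41.45
┃          │0          ┃-15 00:00:46.62
┃          │           ┃-15 00:00:49.69
┃          │           ┃-15 00:00:50.64
┃          │           ┃-15 00:00:51.00
┃          │           ┃-15 00:00:54.82
┃          │           ┃-15 00:00:55.89
┃          │           ┃-15 00:00:59.35


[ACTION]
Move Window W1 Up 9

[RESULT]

                ┏━━━━━━━━━━━━━━━━━━━━━━
                ┃ FileEditor           
┏━━━━━━━━━━━━━━━━━━━━━━┓───────────────
┃ Tetris               ┃-15 00:00:41.45
┠──────────────────────┨-15 00:00:46.62
┃          │Next:      ┃-15 00:00:49.69
┃          │████       ┃-15 00:00:50.64
┃          │           ┃-15 00:00:51.00
┃          │           ┃-15 00:00:54.82
┃          │           ┃-15 00:00:55.89
┃          │           ┃-15 00:00:59.35
┃          │Score:     ┃━━━━━━━━━━━━━━━
┃          │0          ┃               
┃          │           ┃               
┃          │           ┃               
┃          │           ┃               
┃          │           ┃               
┃          │           ┃               
┃          │           ┃               


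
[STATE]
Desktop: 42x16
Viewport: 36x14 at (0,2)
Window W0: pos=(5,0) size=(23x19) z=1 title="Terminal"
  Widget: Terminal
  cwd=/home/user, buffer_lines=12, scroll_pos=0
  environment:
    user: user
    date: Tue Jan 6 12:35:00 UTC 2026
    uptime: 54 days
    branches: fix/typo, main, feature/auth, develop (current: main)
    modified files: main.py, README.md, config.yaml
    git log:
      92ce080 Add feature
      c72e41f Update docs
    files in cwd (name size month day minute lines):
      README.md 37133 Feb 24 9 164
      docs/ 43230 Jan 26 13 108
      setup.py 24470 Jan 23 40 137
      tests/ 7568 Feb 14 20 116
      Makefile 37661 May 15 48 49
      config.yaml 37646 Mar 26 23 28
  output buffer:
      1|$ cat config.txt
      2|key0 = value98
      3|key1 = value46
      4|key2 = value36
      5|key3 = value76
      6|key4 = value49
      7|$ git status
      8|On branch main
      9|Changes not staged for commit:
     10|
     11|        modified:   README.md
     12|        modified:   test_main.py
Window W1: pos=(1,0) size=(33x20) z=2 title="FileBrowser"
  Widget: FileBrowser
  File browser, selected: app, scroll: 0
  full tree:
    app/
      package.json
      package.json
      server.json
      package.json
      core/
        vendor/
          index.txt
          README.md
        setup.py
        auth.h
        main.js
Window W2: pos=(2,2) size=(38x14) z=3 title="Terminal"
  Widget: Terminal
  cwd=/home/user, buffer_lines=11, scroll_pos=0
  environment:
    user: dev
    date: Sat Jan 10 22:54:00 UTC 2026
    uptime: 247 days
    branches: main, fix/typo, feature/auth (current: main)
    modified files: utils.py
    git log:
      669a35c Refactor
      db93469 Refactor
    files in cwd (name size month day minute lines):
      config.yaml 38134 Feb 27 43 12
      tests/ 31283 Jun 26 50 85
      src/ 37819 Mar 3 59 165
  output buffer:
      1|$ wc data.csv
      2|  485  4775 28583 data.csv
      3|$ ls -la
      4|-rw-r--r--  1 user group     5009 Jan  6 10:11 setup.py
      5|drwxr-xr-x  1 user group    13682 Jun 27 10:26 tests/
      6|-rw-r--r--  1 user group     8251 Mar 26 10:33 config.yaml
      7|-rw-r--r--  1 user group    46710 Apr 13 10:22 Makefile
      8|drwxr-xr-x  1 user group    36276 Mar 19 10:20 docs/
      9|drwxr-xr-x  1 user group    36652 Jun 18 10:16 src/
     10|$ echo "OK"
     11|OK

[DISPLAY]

 ┠┏━━━━━━━━━━━━━━━━━━━━━━━━━━━━━━━━━
 ┃┃ Terminal                        
 ┃┠─────────────────────────────────
 ┃┃$ wc data.csv                    
 ┃┃  485  4775 28583 data.csv       
 ┃┃$ ls -la                         
 ┃┃-rw-r--r--  1 user group     5009
 ┃┃drwxr-xr-x  1 user group    13682
 ┃┃-rw-r--r--  1 user group     8251
 ┃┃-rw-r--r--  1 user group    46710
 ┃┃drwxr-xr-x  1 user group    36276
 ┃┃drwxr-xr-x  1 user group    36652
 ┃┃$ echo "OK"                      
 ┃┗━━━━━━━━━━━━━━━━━━━━━━━━━━━━━━━━━


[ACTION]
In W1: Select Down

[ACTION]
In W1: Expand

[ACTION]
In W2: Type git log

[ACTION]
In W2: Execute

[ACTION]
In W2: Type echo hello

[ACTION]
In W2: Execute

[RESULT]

 ┠┏━━━━━━━━━━━━━━━━━━━━━━━━━━━━━━━━━
 ┃┃ Terminal                        
 ┃┠─────────────────────────────────
 ┃┃drwxr-xr-x  1 user group    36276
 ┃┃drwxr-xr-x  1 user group    36652
 ┃┃$ echo "OK"                      
 ┃┃OK                               
 ┃┃$ git log                        
 ┃┃669a35c Refactor                 
 ┃┃db93469 Refactor                 
 ┃┃$ echo hello                     
 ┃┃hello                            
 ┃┃$ █                              
 ┃┗━━━━━━━━━━━━━━━━━━━━━━━━━━━━━━━━━
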